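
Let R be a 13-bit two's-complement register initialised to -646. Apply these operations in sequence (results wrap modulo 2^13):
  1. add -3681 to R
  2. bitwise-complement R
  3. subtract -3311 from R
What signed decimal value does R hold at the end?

-555

Start: R = -646 = 1110101111010.
R = -646 + (-3681) = -4327; wraps to 3865 = 0111100011001
R = NOT 0111100011001 = 1000011100110 = -3866
R = -3866 − (-3311) = -555 = 1110111010101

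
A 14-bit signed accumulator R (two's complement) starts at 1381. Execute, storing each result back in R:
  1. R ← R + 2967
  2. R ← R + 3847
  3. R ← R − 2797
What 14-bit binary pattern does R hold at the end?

01010100010110

Start: R = 1381 = 00010101100101.
R = 1381 + 2967 = 4348 = 01000011111100
R = 4348 + 3847 = 8195; wraps to -8189 = 10000000000011
R = -8189 − 2797 = -10986; wraps to 5398 = 01010100010110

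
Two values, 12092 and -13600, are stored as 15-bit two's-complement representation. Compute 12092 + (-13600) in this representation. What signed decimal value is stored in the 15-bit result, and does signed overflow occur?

-1508; no overflow

12092 → 010111100111100
-13600 → 100101011100000
  010111100111100
+ 100101011100000
= 111101000011100
Result 111101000011100: MSB = 1 → 31260 − 32768 = -1508.
Addends have opposite signs, so signed overflow cannot occur.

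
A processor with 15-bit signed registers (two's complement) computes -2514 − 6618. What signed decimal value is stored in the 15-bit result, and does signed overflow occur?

-9132; no overflow

-2514 → 111011000101110
6618 → 001100111011010
Subtract via negate-and-add: invert 001100111011010 + 1 = 110011000100110 (i.e. -6618).
  111011000101110
+ 110011000100110
= 101110001010100  (discard carry-out 1)
Result 101110001010100: MSB = 1 → 23636 − 32768 = -9132.
Both addends (after negating the subtrahend) are negative and so is the stored result: no signed overflow.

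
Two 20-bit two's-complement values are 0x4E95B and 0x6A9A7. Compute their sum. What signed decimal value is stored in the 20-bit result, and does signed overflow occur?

-290046; overflow

0x4E95B = 01001110100101011011 = 321883 (signed)
0x6A9A7 = 01101010100110100111 = 436647 (signed)
  01001110100101011011
+ 01101010100110100111
= 10111001001100000010
Result 10111001001100000010: MSB = 1 → 758530 − 1048576 = -290046.
Both addends are non-negative but the stored result is negative: signed overflow. The true value 321883 + 436647 = 758530 lies outside [-524288, 524287].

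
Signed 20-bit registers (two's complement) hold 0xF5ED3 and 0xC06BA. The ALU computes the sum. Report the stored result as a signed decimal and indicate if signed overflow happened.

0xF5ED3 = 11110101111011010011 = -41261 (signed)
0xC06BA = 11000000011010111010 = -260422 (signed)
  11110101111011010011
+ 11000000011010111010
= 10110110010110001101  (discard carry-out 1)
Result 10110110010110001101: MSB = 1 → 746893 − 1048576 = -301683.
Both addends are negative and so is the stored result: no signed overflow.

-301683; no overflow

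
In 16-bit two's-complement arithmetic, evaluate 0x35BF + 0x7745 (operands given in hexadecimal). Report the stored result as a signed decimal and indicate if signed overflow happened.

0x35BF = 0011010110111111 = 13759 (signed)
0x7745 = 0111011101000101 = 30533 (signed)
  0011010110111111
+ 0111011101000101
= 1010110100000100
Result 1010110100000100: MSB = 1 → 44292 − 65536 = -21244.
Both addends are non-negative but the stored result is negative: signed overflow. The true value 13759 + 30533 = 44292 lies outside [-32768, 32767].

-21244; overflow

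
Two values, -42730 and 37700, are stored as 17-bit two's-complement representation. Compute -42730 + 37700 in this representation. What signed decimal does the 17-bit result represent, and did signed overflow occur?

-5030; no overflow

-42730 → 10101100100010110
37700 → 01001001101000100
  10101100100010110
+ 01001001101000100
= 11110110001011010
Result 11110110001011010: MSB = 1 → 126042 − 131072 = -5030.
Addends have opposite signs, so signed overflow cannot occur.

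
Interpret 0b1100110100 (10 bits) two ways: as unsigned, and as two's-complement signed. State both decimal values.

Unsigned: 1100110100 = 820.
Signed: MSB=1 → 820 − 1024 = -204.

unsigned = 820, signed = -204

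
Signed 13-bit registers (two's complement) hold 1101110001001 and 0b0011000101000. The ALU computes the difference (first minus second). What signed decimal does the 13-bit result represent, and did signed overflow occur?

1101110001001 = -1143 (signed)
0b0011000101000 → 0011000101000 = 1576 (signed)
Subtract via negate-and-add: invert 0011000101000 + 1 = 1100111011000 (i.e. -1576).
  1101110001001
+ 1100111011000
= 1010101100001  (discard carry-out 1)
Result 1010101100001: MSB = 1 → 5473 − 8192 = -2719.
Both addends (after negating the subtrahend) are negative and so is the stored result: no signed overflow.

-2719; no overflow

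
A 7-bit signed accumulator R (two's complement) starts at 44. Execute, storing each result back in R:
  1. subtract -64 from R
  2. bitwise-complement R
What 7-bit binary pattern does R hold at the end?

0010011

Start: R = 44 = 0101100.
R = 44 − (-64) = 108; wraps to -20 = 1101100
R = NOT 1101100 = 0010011 = 19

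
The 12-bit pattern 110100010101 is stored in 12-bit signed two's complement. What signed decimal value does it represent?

MSB is 1, so the value is negative.
Invert: 001011101010. Add 1: 001011101011 = 747. So the value is −747.

-747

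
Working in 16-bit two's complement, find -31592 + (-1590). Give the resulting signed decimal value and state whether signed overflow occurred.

-31592 → 1000010010011000
-1590 → 1111100111001010
  1000010010011000
+ 1111100111001010
= 0111111001100010  (discard carry-out 1)
Result 0111111001100010: MSB = 0 → value 32354.
Both addends are negative but the stored result is non-negative: signed overflow. The true value -31592 + (-1590) = -33182 lies outside [-32768, 32767].

32354; overflow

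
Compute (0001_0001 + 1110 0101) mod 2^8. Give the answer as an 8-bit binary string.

11110110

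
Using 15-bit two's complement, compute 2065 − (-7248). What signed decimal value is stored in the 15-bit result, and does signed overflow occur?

9313; no overflow

2065 → 000100000010001
-7248 → 110001110110000
Subtract via negate-and-add: invert 110001110110000 + 1 = 001110001010000 (i.e. 7248).
  000100000010001
+ 001110001010000
= 010010001100001
Result 010010001100001: MSB = 0 → value 9313.
Both addends (after negating the subtrahend) are non-negative and so is the stored result: no signed overflow.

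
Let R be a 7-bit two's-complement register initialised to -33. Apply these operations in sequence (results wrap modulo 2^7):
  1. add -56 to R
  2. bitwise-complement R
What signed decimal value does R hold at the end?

-40

Start: R = -33 = 1011111.
R = -33 + (-56) = -89; wraps to 39 = 0100111
R = NOT 0100111 = 1011000 = -40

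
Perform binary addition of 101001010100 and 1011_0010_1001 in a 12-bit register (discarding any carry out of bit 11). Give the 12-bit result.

  101001010100
+ 101100101001
= 010101111101  (discard carry-out 1)

010101111101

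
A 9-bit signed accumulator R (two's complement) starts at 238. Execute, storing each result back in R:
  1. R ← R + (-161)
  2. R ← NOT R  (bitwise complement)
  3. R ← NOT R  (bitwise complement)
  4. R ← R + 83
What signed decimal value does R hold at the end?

160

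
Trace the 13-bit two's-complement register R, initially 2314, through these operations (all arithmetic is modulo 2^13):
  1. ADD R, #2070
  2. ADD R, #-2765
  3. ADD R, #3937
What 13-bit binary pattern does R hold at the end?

1010110110100

Start: R = 2314 = 0100100001010.
R = 2314 + 2070 = 4384; wraps to -3808 = 1000100100000
R = -3808 + (-2765) = -6573; wraps to 1619 = 0011001010011
R = 1619 + 3937 = 5556; wraps to -2636 = 1010110110100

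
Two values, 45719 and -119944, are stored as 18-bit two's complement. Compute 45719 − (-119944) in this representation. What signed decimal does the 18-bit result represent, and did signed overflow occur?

45719 → 001011001010010111
-119944 → 100010101101111000
Subtract via negate-and-add: invert 100010101101111000 + 1 = 011101010010001000 (i.e. 119944).
  001011001010010111
+ 011101010010001000
= 101000011100011111
Result 101000011100011111: MSB = 1 → 165663 − 262144 = -96481.
Both addends (after negating the subtrahend) are non-negative but the stored result is negative: signed overflow. The true value 45719 − (-119944) = 165663 lies outside [-131072, 131071].

-96481; overflow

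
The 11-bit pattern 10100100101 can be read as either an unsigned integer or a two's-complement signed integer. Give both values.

unsigned = 1317, signed = -731

Unsigned: 10100100101 = 1317.
Signed: MSB=1 → 1317 − 2048 = -731.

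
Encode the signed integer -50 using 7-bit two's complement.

|-50| = 50 = 0110010 in 7 bits.
Invert the bits: 1001101. Add 1: 1001110.

1001110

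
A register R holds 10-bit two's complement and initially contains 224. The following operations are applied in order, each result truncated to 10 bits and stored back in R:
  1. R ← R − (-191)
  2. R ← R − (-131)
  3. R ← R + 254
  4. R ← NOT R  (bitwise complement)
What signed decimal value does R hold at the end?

223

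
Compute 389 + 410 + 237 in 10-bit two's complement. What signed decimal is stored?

12

389 + 410 = 799 → wraps to -225 (1100011111)
-225 + 237 = 12 (0000001100)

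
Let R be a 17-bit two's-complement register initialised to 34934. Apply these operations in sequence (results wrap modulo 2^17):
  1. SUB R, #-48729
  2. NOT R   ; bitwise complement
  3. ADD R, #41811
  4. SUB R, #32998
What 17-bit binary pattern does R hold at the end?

01101101110011101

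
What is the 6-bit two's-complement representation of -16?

110000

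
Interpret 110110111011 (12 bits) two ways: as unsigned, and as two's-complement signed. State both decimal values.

unsigned = 3515, signed = -581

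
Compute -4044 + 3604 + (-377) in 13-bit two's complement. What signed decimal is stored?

-817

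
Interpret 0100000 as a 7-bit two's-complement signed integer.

MSB is 0, so the value is non-negative: 0100000 = 32.

32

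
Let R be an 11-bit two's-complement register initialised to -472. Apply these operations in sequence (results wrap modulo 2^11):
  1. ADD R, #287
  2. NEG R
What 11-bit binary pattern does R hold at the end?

Start: R = -472 = 11000101000.
R = -472 + 287 = -185 = 11101000111
R = −(-185) = 185 = 00010111001

00010111001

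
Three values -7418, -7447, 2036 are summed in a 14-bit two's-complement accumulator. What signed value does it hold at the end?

-7418 + (-7447) = -14865 → wraps to 1519 (00010111101111)
1519 + 2036 = 3555 (00110111100011)

3555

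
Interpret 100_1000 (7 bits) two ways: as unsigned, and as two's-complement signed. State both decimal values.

Unsigned: 1001000 = 72.
Signed: MSB=1 → 72 − 128 = -56.

unsigned = 72, signed = -56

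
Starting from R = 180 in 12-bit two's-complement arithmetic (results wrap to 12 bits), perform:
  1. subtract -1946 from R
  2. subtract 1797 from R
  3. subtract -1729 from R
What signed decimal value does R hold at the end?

-2038

Start: R = 180 = 000010110100.
R = 180 − (-1946) = 2126; wraps to -1970 = 100001001110
R = -1970 − 1797 = -3767; wraps to 329 = 000101001001
R = 329 − (-1729) = 2058; wraps to -2038 = 100000001010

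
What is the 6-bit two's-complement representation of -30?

100010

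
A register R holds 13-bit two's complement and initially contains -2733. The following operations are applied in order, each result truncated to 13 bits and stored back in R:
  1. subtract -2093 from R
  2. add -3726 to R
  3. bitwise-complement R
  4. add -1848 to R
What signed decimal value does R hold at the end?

Start: R = -2733 = 1010101010011.
R = -2733 − (-2093) = -640 = 1110110000000
R = -640 + (-3726) = -4366; wraps to 3826 = 0111011110010
R = NOT 0111011110010 = 1000100001101 = -3827
R = -3827 + (-1848) = -5675; wraps to 2517 = 0100111010101

2517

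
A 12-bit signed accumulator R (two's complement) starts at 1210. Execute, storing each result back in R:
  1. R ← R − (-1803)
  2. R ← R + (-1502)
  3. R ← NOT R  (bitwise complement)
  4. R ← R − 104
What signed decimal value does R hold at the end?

Start: R = 1210 = 010010111010.
R = 1210 − (-1803) = 3013; wraps to -1083 = 101111000101
R = -1083 + (-1502) = -2585; wraps to 1511 = 010111100111
R = NOT 010111100111 = 101000011000 = -1512
R = -1512 − 104 = -1616 = 100110110000

-1616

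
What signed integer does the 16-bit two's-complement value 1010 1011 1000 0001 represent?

-21631

MSB is 1, so the value is negative.
Invert: 0101010001111110. Add 1: 0101010001111111 = 21631. So the value is −21631.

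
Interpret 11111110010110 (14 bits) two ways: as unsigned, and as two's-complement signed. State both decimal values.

Unsigned: 11111110010110 = 16278.
Signed: MSB=1 → 16278 − 16384 = -106.

unsigned = 16278, signed = -106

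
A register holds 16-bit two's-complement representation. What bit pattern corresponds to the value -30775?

1000011111001001

|-30775| = 30775 = 0111100000110111 in 16 bits.
Invert the bits: 1000011111001000. Add 1: 1000011111001001.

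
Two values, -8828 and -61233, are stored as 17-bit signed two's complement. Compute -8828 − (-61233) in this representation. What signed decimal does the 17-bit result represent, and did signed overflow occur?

52405; no overflow

-8828 → 11101110110000100
-61233 → 10001000011001111
Subtract via negate-and-add: invert 10001000011001111 + 1 = 01110111100110001 (i.e. 61233).
  11101110110000100
+ 01110111100110001
= 01100110010110101  (discard carry-out 1)
Result 01100110010110101: MSB = 0 → value 52405.
Addends (after negating the subtrahend) have opposite signs, so signed overflow cannot occur.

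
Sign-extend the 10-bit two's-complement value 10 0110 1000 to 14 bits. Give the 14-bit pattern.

11111001101000

MSB of 1001101000 is 1; replicate it into the new high bits.
1111|1001101000 → 11111001101000 (still -408).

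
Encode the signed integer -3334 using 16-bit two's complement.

1111001011111010

|-3334| = 3334 = 0000110100000110 in 16 bits.
Invert the bits: 1111001011111001. Add 1: 1111001011111010.
Check: 1111001011111010 reads as 62202 − 65536 = -3334.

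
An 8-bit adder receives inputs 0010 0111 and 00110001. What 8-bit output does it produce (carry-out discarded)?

  00100111
+ 00110001
= 01011000

01011000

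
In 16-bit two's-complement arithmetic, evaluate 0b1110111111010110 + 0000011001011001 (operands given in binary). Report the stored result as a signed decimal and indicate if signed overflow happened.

0b1110111111010110 → 1110111111010110 = -4138 (signed)
0000011001011001 = 1625 (signed)
  1110111111010110
+ 0000011001011001
= 1111011000101111
Result 1111011000101111: MSB = 1 → 63023 − 65536 = -2513.
Addends have opposite signs, so signed overflow cannot occur.

-2513; no overflow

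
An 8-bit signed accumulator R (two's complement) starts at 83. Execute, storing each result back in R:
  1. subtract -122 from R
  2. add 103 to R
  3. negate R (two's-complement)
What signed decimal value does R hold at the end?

-52

Start: R = 83 = 01010011.
R = 83 − (-122) = 205; wraps to -51 = 11001101
R = -51 + 103 = 52 = 00110100
R = −(52) = -52 = 11001100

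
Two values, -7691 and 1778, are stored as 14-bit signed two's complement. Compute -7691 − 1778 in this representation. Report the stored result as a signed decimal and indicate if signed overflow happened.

-7691 → 10000111110101
1778 → 00011011110010
Subtract via negate-and-add: invert 00011011110010 + 1 = 11100100001110 (i.e. -1778).
  10000111110101
+ 11100100001110
= 01101100000011  (discard carry-out 1)
Result 01101100000011: MSB = 0 → value 6915.
Both addends (after negating the subtrahend) are negative but the stored result is non-negative: signed overflow. The true value -7691 − 1778 = -9469 lies outside [-8192, 8191].

6915; overflow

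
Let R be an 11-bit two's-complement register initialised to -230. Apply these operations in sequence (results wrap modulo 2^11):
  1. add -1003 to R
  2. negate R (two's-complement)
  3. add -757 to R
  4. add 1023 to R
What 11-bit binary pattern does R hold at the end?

10111011011

Start: R = -230 = 11100011010.
R = -230 + (-1003) = -1233; wraps to 815 = 01100101111
R = −(815) = -815 = 10011010001
R = -815 + (-757) = -1572; wraps to 476 = 00111011100
R = 476 + 1023 = 1499; wraps to -549 = 10111011011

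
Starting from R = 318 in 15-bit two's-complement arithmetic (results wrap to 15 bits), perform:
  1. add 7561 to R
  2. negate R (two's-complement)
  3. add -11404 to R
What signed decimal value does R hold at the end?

13485

Start: R = 318 = 000000100111110.
R = 318 + 7561 = 7879 = 001111011000111
R = −(7879) = -7879 = 110000100111001
R = -7879 + (-11404) = -19283; wraps to 13485 = 011010010101101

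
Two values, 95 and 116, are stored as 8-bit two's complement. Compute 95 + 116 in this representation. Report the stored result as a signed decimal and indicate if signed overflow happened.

95 → 01011111
116 → 01110100
  01011111
+ 01110100
= 11010011
Result 11010011: MSB = 1 → 211 − 256 = -45.
Both addends are non-negative but the stored result is negative: signed overflow. The true value 95 + 116 = 211 lies outside [-128, 127].

-45; overflow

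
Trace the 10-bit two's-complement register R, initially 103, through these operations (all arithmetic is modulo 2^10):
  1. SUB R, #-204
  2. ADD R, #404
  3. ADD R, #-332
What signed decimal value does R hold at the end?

Start: R = 103 = 0001100111.
R = 103 − (-204) = 307 = 0100110011
R = 307 + 404 = 711; wraps to -313 = 1011000111
R = -313 + (-332) = -645; wraps to 379 = 0101111011

379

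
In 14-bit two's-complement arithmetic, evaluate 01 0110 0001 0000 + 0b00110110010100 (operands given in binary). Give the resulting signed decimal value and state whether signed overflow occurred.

01 0110 0001 0000 → 01011000010000 = 5648 (signed)
0b00110110010100 → 00110110010100 = 3476 (signed)
  01011000010000
+ 00110110010100
= 10001110100100
Result 10001110100100: MSB = 1 → 9124 − 16384 = -7260.
Both addends are non-negative but the stored result is negative: signed overflow. The true value 5648 + 3476 = 9124 lies outside [-8192, 8191].

-7260; overflow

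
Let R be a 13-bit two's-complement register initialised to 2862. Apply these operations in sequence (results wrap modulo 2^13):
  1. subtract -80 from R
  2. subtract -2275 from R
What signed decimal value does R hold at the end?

Start: R = 2862 = 0101100101110.
R = 2862 − (-80) = 2942 = 0101101111110
R = 2942 − (-2275) = 5217; wraps to -2975 = 1010001100001

-2975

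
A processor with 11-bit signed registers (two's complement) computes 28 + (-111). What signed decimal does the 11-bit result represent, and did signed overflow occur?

28 → 00000011100
-111 → 11110010001
  00000011100
+ 11110010001
= 11110101101
Result 11110101101: MSB = 1 → 1965 − 2048 = -83.
Addends have opposite signs, so signed overflow cannot occur.

-83; no overflow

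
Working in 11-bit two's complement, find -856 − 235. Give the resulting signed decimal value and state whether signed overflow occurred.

-856 → 10010101000
235 → 00011101011
Subtract via negate-and-add: invert 00011101011 + 1 = 11100010101 (i.e. -235).
  10010101000
+ 11100010101
= 01110111101  (discard carry-out 1)
Result 01110111101: MSB = 0 → value 957.
Both addends (after negating the subtrahend) are negative but the stored result is non-negative: signed overflow. The true value -856 − 235 = -1091 lies outside [-1024, 1023].

957; overflow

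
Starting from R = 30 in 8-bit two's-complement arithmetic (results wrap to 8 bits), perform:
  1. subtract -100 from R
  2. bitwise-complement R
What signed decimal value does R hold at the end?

125

Start: R = 30 = 00011110.
R = 30 − (-100) = 130; wraps to -126 = 10000010
R = NOT 10000010 = 01111101 = 125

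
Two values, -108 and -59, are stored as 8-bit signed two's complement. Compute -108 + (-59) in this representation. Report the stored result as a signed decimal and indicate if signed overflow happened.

89; overflow

-108 → 10010100
-59 → 11000101
  10010100
+ 11000101
= 01011001  (discard carry-out 1)
Result 01011001: MSB = 0 → value 89.
Both addends are negative but the stored result is non-negative: signed overflow. The true value -108 + (-59) = -167 lies outside [-128, 127].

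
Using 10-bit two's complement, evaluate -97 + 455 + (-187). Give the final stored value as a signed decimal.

171

-97 + 455 = 358 (0101100110)
358 + (-187) = 171 (0010101011)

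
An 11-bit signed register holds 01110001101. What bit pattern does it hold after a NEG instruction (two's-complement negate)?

Invert: 10001110010. Add 1: 10001110011.
Check: 01110001101 = 909, 10001110011 = -909.

10001110011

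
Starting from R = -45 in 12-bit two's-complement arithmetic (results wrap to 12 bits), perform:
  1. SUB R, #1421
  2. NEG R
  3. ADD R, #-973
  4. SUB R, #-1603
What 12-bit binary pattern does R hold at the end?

100000110000

Start: R = -45 = 111111010011.
R = -45 − 1421 = -1466 = 101001000110
R = −(-1466) = 1466 = 010110111010
R = 1466 + (-973) = 493 = 000111101101
R = 493 − (-1603) = 2096; wraps to -2000 = 100000110000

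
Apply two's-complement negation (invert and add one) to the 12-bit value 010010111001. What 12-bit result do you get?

Invert: 101101000110. Add 1: 101101000111.
Check: 010010111001 = 1209, 101101000111 = -1209.

101101000111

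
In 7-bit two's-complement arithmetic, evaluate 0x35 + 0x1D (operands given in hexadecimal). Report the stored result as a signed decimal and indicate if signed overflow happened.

0x35 = 0110101 = 53 (signed)
0x1D = 0011101 = 29 (signed)
  0110101
+ 0011101
= 1010010
Result 1010010: MSB = 1 → 82 − 128 = -46.
Both addends are non-negative but the stored result is negative: signed overflow. The true value 53 + 29 = 82 lies outside [-64, 63].

-46; overflow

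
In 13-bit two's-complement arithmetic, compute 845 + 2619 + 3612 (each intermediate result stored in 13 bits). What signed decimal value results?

-1116

845 + 2619 = 3464 (0110110001000)
3464 + 3612 = 7076 → wraps to -1116 (1101110100100)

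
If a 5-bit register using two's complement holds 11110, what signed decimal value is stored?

MSB is 1, so the value is negative.
Invert: 00001. Add 1: 00010 = 2. So the value is −2.

-2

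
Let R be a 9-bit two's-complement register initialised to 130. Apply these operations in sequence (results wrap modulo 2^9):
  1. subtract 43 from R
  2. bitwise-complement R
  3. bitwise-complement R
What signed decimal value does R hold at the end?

Start: R = 130 = 010000010.
R = 130 − 43 = 87 = 001010111
R = NOT 001010111 = 110101000 = -88
R = NOT 110101000 = 001010111 = 87

87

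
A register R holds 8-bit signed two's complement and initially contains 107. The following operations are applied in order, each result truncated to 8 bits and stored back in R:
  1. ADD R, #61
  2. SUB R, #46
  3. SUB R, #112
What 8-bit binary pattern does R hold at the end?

Start: R = 107 = 01101011.
R = 107 + 61 = 168; wraps to -88 = 10101000
R = -88 − 46 = -134; wraps to 122 = 01111010
R = 122 − 112 = 10 = 00001010

00001010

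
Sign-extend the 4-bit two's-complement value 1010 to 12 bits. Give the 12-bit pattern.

111111111010

MSB of 1010 is 1; replicate it into the new high bits.
11111111|1010 → 111111111010 (still -6).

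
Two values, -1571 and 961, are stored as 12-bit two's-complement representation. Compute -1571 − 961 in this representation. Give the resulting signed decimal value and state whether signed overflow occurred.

1564; overflow

-1571 → 100111011101
961 → 001111000001
Subtract via negate-and-add: invert 001111000001 + 1 = 110000111111 (i.e. -961).
  100111011101
+ 110000111111
= 011000011100  (discard carry-out 1)
Result 011000011100: MSB = 0 → value 1564.
Both addends (after negating the subtrahend) are negative but the stored result is non-negative: signed overflow. The true value -1571 − 961 = -2532 lies outside [-2048, 2047].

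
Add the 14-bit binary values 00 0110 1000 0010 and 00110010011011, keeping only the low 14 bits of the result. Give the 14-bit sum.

  00011010000010
+ 00110010011011
= 01001100011101

01001100011101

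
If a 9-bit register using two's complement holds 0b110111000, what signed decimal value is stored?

MSB is 1, so the value is negative.
Unsigned reading: 440. Subtract 2^9 = 512: 440 − 512 = -72.

-72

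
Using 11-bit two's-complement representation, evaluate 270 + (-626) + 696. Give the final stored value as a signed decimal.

340

270 + (-626) = -356 (11010011100)
-356 + 696 = 340 (00101010100)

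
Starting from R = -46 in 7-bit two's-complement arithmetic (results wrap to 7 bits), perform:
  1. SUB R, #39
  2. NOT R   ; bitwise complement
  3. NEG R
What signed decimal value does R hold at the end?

Start: R = -46 = 1010010.
R = -46 − 39 = -85; wraps to 43 = 0101011
R = NOT 0101011 = 1010100 = -44
R = −(-44) = 44 = 0101100

44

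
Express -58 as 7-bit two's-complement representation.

1000110

|-58| = 58 = 0111010 in 7 bits.
Invert the bits: 1000101. Add 1: 1000110.
Check: 1000110 reads as 70 − 128 = -58.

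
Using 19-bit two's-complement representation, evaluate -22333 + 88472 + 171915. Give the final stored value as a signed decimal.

-22333 + 88472 = 66139 (0010000001001011011)
66139 + 171915 = 238054 (0111010000111100110)

238054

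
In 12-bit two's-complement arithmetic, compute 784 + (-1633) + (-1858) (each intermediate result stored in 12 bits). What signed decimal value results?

1389

784 + (-1633) = -849 (110010101111)
-849 + (-1858) = -2707 → wraps to 1389 (010101101101)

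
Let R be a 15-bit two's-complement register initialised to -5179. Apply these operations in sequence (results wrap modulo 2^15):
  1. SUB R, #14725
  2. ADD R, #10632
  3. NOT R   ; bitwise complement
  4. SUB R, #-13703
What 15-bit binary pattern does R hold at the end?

Start: R = -5179 = 110101111000101.
R = -5179 − 14725 = -19904; wraps to 12864 = 011001001000000
R = 12864 + 10632 = 23496; wraps to -9272 = 101101111001000
R = NOT 101101111001000 = 010010000110111 = 9271
R = 9271 − (-13703) = 22974; wraps to -9794 = 101100110111110

101100110111110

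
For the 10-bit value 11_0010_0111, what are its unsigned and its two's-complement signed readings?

Unsigned: 1100100111 = 807.
Signed: MSB=1 → 807 − 1024 = -217.

unsigned = 807, signed = -217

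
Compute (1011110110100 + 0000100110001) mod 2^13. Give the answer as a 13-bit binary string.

  1011110110100
+ 0000100110001
= 1100011100101

1100011100101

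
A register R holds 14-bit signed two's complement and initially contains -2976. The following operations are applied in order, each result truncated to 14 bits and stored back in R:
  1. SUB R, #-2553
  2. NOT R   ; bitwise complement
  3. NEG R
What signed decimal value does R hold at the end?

Start: R = -2976 = 11010001100000.
R = -2976 − (-2553) = -423 = 11111001011001
R = NOT 11111001011001 = 00000110100110 = 422
R = −(422) = -422 = 11111001011010

-422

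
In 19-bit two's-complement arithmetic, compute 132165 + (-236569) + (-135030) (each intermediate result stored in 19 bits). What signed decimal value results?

132165 + (-236569) = -104404 (1100110100000101100)
-104404 + (-135030) = -239434 (1000101100010110110)

-239434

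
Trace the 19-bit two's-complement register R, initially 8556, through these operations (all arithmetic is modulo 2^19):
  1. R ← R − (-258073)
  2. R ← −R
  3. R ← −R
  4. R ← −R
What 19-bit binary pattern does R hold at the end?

Start: R = 8556 = 0000010000101101100.
R = 8556 − (-258073) = 266629; wraps to -257659 = 1000001000110000101
R = −(-257659) = 257659 = 0111110111001111011
R = −(257659) = -257659 = 1000001000110000101
R = −(-257659) = 257659 = 0111110111001111011

0111110111001111011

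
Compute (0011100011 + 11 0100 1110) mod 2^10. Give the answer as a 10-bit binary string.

0000110001

  0011100011
+ 1101001110
= 0000110001  (discard carry-out 1)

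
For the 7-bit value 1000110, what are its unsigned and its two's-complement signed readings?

unsigned = 70, signed = -58

Unsigned: 1000110 = 70.
Signed: MSB=1 → 70 − 128 = -58.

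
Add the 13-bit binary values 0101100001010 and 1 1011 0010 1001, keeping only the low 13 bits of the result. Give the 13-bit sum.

0011000110011

  0101100001010
+ 1101100101001
= 0011000110011  (discard carry-out 1)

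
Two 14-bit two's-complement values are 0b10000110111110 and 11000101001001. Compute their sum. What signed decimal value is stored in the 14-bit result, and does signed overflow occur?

4871; overflow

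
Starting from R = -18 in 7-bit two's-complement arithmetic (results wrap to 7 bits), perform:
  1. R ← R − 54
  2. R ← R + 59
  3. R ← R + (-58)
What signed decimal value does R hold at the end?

Start: R = -18 = 1101110.
R = -18 − 54 = -72; wraps to 56 = 0111000
R = 56 + 59 = 115; wraps to -13 = 1110011
R = -13 + (-58) = -71; wraps to 57 = 0111001

57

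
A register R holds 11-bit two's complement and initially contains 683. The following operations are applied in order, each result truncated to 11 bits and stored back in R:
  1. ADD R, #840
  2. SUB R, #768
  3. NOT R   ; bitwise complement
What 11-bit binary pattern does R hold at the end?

Start: R = 683 = 01010101011.
R = 683 + 840 = 1523; wraps to -525 = 10111110011
R = -525 − 768 = -1293; wraps to 755 = 01011110011
R = NOT 01011110011 = 10100001100 = -756

10100001100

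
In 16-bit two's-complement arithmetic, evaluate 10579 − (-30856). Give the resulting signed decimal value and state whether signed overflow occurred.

10579 → 0010100101010011
-30856 → 1000011101111000
Subtract via negate-and-add: invert 1000011101111000 + 1 = 0111100010001000 (i.e. 30856).
  0010100101010011
+ 0111100010001000
= 1010000111011011
Result 1010000111011011: MSB = 1 → 41435 − 65536 = -24101.
Both addends (after negating the subtrahend) are non-negative but the stored result is negative: signed overflow. The true value 10579 − (-30856) = 41435 lies outside [-32768, 32767].

-24101; overflow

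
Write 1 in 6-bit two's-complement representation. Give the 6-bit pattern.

1 is non-negative, so write it directly in 6 bits: 000001.

000001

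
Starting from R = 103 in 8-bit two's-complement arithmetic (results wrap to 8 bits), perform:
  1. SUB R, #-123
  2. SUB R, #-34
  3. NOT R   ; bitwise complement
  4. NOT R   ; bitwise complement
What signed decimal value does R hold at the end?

4

Start: R = 103 = 01100111.
R = 103 − (-123) = 226; wraps to -30 = 11100010
R = -30 − (-34) = 4 = 00000100
R = NOT 00000100 = 11111011 = -5
R = NOT 11111011 = 00000100 = 4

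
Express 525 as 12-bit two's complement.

001000001101

525 is non-negative, so write it directly in 12 bits: 001000001101.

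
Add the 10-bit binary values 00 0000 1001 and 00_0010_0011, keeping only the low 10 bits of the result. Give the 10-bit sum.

  0000001001
+ 0000100011
= 0000101100

0000101100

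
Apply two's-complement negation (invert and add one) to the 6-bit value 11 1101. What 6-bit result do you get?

000011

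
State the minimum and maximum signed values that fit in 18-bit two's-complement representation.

Minimum: −2^17 = -131072.
Maximum: 2^17 − 1 = 131071.

min = -131072, max = 131071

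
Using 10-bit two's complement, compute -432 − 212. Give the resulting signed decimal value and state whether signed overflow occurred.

-432 → 1001010000
212 → 0011010100
Subtract via negate-and-add: invert 0011010100 + 1 = 1100101100 (i.e. -212).
  1001010000
+ 1100101100
= 0101111100  (discard carry-out 1)
Result 0101111100: MSB = 0 → value 380.
Both addends (after negating the subtrahend) are negative but the stored result is non-negative: signed overflow. The true value -432 − 212 = -644 lies outside [-512, 511].

380; overflow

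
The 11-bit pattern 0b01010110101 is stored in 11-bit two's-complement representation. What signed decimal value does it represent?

693

MSB is 0, so the value is non-negative: 01010110101 = 693.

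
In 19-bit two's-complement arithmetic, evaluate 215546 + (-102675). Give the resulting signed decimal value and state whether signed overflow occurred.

215546 → 0110100100111111010
-102675 → 1100110111011101101
  0110100100111111010
+ 1100110111011101101
= 0011011100011100111  (discard carry-out 1)
Result 0011011100011100111: MSB = 0 → value 112871.
Addends have opposite signs, so signed overflow cannot occur.

112871; no overflow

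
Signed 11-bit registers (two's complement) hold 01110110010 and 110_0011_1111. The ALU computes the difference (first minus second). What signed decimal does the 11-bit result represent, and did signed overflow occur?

01110110010 = 946 (signed)
110_0011_1111 → 11000111111 = -449 (signed)
Subtract via negate-and-add: invert 11000111111 + 1 = 00111000001 (i.e. 449).
  01110110010
+ 00111000001
= 10101110011
Result 10101110011: MSB = 1 → 1395 − 2048 = -653.
Both addends (after negating the subtrahend) are non-negative but the stored result is negative: signed overflow. The true value 946 − (-449) = 1395 lies outside [-1024, 1023].

-653; overflow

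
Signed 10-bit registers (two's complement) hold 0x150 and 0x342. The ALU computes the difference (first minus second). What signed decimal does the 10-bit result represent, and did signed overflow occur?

-498; overflow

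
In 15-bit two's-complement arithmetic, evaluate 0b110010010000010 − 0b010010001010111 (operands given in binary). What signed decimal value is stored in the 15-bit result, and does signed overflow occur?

0b110010010000010 → 110010010000010 = -7038 (signed)
0b010010001010111 → 010010001010111 = 9303 (signed)
Subtract via negate-and-add: invert 010010001010111 + 1 = 101101110101001 (i.e. -9303).
  110010010000010
+ 101101110101001
= 100000000101011  (discard carry-out 1)
Result 100000000101011: MSB = 1 → 16427 − 32768 = -16341.
Both addends (after negating the subtrahend) are negative and so is the stored result: no signed overflow.

-16341; no overflow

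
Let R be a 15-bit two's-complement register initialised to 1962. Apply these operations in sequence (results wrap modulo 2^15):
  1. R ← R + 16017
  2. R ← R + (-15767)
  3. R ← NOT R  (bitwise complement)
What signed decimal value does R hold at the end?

-2213

Start: R = 1962 = 000011110101010.
R = 1962 + 16017 = 17979; wraps to -14789 = 100011000111011
R = -14789 + (-15767) = -30556; wraps to 2212 = 000100010100100
R = NOT 000100010100100 = 111011101011011 = -2213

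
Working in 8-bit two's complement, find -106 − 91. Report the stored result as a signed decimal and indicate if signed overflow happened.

59; overflow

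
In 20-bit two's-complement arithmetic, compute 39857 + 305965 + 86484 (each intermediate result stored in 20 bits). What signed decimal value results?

39857 + 305965 = 345822 (01010100011011011110)
345822 + 86484 = 432306 (01101001100010110010)

432306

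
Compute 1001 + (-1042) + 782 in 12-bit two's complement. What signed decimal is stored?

741

1001 + (-1042) = -41 (111111010111)
-41 + 782 = 741 (001011100101)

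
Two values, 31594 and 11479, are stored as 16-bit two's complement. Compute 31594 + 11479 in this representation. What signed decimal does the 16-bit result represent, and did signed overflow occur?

31594 → 0111101101101010
11479 → 0010110011010111
  0111101101101010
+ 0010110011010111
= 1010100001000001
Result 1010100001000001: MSB = 1 → 43073 − 65536 = -22463.
Both addends are non-negative but the stored result is negative: signed overflow. The true value 31594 + 11479 = 43073 lies outside [-32768, 32767].

-22463; overflow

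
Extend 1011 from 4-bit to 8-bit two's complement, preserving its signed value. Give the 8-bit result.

MSB of 1011 is 1; replicate it into the new high bits.
1111|1011 → 11111011 (still -5).

11111011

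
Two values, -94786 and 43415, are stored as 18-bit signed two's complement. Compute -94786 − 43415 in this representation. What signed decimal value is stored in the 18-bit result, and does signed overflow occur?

123943; overflow

-94786 → 101000110110111110
43415 → 001010100110010111
Subtract via negate-and-add: invert 001010100110010111 + 1 = 110101011001101001 (i.e. -43415).
  101000110110111110
+ 110101011001101001
= 011110010000100111  (discard carry-out 1)
Result 011110010000100111: MSB = 0 → value 123943.
Both addends (after negating the subtrahend) are negative but the stored result is non-negative: signed overflow. The true value -94786 − 43415 = -138201 lies outside [-131072, 131071].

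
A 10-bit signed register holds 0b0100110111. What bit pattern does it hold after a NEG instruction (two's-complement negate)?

Invert: 1011001000. Add 1: 1011001001.
Check: 0100110111 = 311, 1011001001 = -311.

1011001001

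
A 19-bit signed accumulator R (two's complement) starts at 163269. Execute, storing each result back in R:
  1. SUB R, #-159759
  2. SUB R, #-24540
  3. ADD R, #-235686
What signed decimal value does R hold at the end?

Start: R = 163269 = 0100111110111000101.
R = 163269 − (-159759) = 323028; wraps to -201260 = 1001110110111010100
R = -201260 − (-24540) = -176720 = 1010100110110110000
R = -176720 + (-235686) = -412406; wraps to 111882 = 0011011010100001010

111882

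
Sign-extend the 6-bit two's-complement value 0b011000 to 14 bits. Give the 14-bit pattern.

00000000011000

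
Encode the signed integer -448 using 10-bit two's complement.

1001000000

|-448| = 448 = 0111000000 in 10 bits.
Invert the bits: 1000111111. Add 1: 1001000000.
Check: 1001000000 reads as 576 − 1024 = -448.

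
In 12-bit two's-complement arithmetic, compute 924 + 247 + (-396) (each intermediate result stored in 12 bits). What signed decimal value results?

924 + 247 = 1171 (010010010011)
1171 + (-396) = 775 (001100000111)

775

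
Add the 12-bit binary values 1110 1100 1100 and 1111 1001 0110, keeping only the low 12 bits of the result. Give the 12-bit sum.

  111011001100
+ 111110010110
= 111001100010  (discard carry-out 1)

111001100010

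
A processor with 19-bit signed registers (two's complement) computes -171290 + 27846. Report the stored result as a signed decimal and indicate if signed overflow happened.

-143444; no overflow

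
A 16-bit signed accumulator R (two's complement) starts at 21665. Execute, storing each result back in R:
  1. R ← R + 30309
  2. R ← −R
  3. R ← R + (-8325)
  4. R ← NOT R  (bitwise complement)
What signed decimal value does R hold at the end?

-5238

Start: R = 21665 = 0101010010100001.
R = 21665 + 30309 = 51974; wraps to -13562 = 1100101100000110
R = −(-13562) = 13562 = 0011010011111010
R = 13562 + (-8325) = 5237 = 0001010001110101
R = NOT 0001010001110101 = 1110101110001010 = -5238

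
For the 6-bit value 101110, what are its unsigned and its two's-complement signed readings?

Unsigned: 101110 = 46.
Signed: MSB=1 → 46 − 64 = -18.

unsigned = 46, signed = -18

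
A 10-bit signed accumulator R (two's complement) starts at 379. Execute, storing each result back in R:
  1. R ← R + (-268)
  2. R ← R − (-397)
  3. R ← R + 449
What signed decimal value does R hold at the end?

Start: R = 379 = 0101111011.
R = 379 + (-268) = 111 = 0001101111
R = 111 − (-397) = 508 = 0111111100
R = 508 + 449 = 957; wraps to -67 = 1110111101

-67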